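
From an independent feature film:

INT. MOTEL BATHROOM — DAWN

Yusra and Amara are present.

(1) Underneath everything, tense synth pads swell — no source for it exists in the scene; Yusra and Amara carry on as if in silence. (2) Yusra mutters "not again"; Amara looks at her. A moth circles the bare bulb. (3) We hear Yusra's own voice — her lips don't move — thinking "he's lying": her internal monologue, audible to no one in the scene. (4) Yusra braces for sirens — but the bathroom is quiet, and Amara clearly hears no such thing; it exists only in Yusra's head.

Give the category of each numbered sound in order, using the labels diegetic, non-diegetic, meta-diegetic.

non-diegetic, diegetic, meta-diegetic, meta-diegetic

(1) score with no on-screen or off-screen source; it exists for the audience alone → non-diegetic.
(2) Yusra is a character speaking aloud in the scene → diegetic.
(3) Yusra's thought-voice: a private mental sound no other character can hear → meta-diegetic.
(4) is meta-diegetic: the sound is imagined by Yusra; nothing in the story world is producing it and Amara can't hear it.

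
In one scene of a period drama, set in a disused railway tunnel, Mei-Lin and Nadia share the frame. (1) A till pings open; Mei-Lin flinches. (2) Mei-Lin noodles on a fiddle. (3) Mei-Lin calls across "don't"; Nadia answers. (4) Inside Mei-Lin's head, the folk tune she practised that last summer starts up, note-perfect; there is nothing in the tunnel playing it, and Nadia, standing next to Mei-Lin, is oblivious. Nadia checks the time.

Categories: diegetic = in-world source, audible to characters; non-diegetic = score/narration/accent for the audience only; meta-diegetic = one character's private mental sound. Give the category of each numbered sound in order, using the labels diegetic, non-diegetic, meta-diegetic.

Sound (1): a till is a real object/event in the scene's world, so diegetic.
Sound (2): Mei-Lin is producing the music live, in the story world, so diegetic.
(3) is diegetic: spoken by a character present in the story world.
(4) is meta-diegetic: the music is a memory playing inside Mei-Lin's mind alone; no real-world source, Nadia can't hear it.

diegetic, diegetic, diegetic, meta-diegetic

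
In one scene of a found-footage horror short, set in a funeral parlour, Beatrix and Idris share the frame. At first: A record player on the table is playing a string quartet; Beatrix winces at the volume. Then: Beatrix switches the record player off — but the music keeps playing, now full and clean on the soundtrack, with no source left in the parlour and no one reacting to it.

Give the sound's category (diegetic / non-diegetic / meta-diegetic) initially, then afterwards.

diegetic, non-diegetic

Initially: a record player is a real in-scene source and Beatrix reacts to it → diegetic.
Afterwards: there is no longer any in-world source and no one can hear it — it has become underscore → non-diegetic.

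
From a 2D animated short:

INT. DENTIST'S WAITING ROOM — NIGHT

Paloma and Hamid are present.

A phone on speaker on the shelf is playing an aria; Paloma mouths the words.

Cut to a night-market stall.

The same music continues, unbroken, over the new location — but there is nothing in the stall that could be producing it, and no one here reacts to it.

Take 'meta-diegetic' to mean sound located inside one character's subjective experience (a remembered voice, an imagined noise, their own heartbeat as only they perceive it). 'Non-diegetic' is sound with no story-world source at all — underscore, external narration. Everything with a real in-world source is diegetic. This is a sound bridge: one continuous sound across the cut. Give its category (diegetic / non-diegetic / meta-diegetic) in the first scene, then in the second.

diegetic, non-diegetic

Scene one: a phone on speaker is an on-screen source and Paloma reacts to it → diegetic.
Scene two: there is no source in the stall and no one hears it — it's now underscore → non-diegetic.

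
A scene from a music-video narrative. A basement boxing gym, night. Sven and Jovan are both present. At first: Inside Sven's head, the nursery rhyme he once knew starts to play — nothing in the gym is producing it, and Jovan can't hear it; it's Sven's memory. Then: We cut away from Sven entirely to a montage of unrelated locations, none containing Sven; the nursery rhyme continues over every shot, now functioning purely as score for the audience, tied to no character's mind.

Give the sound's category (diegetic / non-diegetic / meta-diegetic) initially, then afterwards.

Initially: the music lives inside Sven's mind alone; Jovan can't hear it → meta-diegetic.
Afterwards: once it plays over shots Sven isn't in, detached from any character's subjectivity, it's conventional underscore → non-diegetic.

meta-diegetic, non-diegetic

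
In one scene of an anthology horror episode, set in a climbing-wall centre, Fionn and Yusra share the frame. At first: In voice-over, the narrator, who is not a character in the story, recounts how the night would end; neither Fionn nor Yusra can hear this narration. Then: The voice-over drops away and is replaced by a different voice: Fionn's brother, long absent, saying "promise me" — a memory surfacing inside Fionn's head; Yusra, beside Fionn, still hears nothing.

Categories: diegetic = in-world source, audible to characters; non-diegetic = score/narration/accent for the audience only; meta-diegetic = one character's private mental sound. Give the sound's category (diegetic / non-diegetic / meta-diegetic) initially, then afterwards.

Initially: the external narrator addresses only the audience — outside the story world → non-diegetic.
Afterwards: the replacement voice is a memory inside Fionn's mind specifically → meta-diegetic.

non-diegetic, meta-diegetic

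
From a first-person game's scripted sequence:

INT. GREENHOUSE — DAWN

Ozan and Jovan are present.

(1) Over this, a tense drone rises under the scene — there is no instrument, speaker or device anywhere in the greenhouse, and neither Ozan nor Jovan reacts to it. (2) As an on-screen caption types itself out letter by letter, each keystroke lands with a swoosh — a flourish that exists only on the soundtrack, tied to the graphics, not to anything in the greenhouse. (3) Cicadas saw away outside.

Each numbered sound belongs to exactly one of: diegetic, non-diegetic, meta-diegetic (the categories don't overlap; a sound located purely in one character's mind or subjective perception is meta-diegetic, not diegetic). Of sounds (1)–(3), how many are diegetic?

(1) is non-diegetic: nothing in the greenhouse produces it and the characters don't hear it — pure soundtrack.
(2) sound married to a title/caption — outside the diegesis by definition → non-diegetic.
(3) is diegetic: it's the actual ambient sound of the location.
Diegetic: (3) — that's 1.

1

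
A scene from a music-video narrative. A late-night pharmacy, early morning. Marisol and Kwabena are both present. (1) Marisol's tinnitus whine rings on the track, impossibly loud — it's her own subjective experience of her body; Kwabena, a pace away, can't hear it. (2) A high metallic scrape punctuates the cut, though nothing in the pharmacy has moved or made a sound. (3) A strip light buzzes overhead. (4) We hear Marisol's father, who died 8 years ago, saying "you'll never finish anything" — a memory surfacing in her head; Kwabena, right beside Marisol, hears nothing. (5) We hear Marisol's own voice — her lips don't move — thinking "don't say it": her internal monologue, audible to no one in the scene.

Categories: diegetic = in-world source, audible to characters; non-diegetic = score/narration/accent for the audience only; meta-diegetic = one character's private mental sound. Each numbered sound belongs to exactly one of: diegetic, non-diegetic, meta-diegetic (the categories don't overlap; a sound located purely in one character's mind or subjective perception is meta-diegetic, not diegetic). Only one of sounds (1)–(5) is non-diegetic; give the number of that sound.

2

Sound (1): a subjective body sound — Marisol's private perception, inaudible to Kwabena, so meta-diegetic.
(2) is non-diegetic: nothing in the scene produces it; it's an accent added for the audience.
Sound (3): it's the actual ambient sound of the location, so diegetic.
(4) is meta-diegetic: a remembered line, private to Marisol — not present in the room, not audible to Kwabena.
(5) it's Marisol's unspoken thought, heard only by the audience via her subjectivity → meta-diegetic.
Only (2) is non-diegetic.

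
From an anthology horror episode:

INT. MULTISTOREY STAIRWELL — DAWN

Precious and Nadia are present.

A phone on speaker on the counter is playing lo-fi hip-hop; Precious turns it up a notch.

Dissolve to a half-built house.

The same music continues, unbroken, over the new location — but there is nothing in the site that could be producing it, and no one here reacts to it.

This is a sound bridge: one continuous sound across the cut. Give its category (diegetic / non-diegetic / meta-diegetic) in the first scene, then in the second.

diegetic, non-diegetic

Scene one: a phone on speaker is an on-screen source and Precious reacts to it → diegetic.
Scene two: there is no source in the site and no one hears it — it's now underscore → non-diegetic.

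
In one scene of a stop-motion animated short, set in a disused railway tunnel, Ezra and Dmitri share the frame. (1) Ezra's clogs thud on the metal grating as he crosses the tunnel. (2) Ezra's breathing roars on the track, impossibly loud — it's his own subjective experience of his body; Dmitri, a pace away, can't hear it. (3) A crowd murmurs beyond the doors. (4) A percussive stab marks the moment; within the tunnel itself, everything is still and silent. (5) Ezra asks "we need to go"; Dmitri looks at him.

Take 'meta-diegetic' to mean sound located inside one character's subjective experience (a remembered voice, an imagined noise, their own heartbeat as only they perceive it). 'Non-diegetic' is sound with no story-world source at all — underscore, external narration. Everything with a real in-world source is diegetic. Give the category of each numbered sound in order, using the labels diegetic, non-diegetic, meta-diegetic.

diegetic, meta-diegetic, diegetic, non-diegetic, diegetic

Sound (1): a character's body making contact with the set — an in-world sound, so diegetic.
(2) is meta-diegetic: point-of-audition from inside Ezra's body; not a sound in the room.
Sound (3): a crowd is part of the location's real environment, so diegetic.
(4) an editorial stinger — it belongs to the cut, not the story world → non-diegetic.
(5) is diegetic: Ezra is a character speaking aloud in the scene.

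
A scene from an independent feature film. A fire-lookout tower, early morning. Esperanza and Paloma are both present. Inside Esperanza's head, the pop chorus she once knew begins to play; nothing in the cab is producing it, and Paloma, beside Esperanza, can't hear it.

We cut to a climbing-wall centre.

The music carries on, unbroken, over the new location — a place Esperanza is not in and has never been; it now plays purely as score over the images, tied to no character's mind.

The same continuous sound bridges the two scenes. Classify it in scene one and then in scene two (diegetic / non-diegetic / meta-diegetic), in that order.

Scene one: the music exists only inside Esperanza's mind; Paloma can't hear it → meta-diegetic.
Scene two: it's detached from Esperanza entirely and plays over unrelated images with no in-world source — conventional underscore → non-diegetic.

meta-diegetic, non-diegetic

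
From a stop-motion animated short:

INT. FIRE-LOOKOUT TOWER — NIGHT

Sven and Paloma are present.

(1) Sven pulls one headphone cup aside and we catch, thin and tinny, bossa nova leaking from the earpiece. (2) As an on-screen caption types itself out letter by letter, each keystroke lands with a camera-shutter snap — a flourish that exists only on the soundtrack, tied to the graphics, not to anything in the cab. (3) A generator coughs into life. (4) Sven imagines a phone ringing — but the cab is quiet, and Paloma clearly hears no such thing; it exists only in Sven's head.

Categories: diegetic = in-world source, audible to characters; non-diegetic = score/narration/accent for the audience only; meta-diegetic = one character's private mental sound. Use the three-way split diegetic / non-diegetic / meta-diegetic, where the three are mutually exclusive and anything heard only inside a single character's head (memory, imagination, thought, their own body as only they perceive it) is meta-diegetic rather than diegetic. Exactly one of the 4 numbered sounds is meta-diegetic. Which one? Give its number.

4

Sound (1): the earpiece is a real device on Sven's head — source music, so diegetic.
(2) sound married to a title/caption — outside the diegesis by definition → non-diegetic.
(3) the sound comes from a generator physically present in the location → diegetic.
Sound (4): Sven alone 'hears' it — an imagined sound, not present in the space, so meta-diegetic.
Only (4) is meta-diegetic.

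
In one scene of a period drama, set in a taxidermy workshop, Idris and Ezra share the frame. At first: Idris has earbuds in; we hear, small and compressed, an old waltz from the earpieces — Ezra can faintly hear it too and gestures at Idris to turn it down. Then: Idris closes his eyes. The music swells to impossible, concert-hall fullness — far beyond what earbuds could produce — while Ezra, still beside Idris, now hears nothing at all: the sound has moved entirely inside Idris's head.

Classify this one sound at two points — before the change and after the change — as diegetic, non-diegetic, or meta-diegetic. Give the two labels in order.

diegetic, meta-diegetic

Before the change: the earbuds are a physical source both characters can hear → diegetic.
After the change: the music now exists only as Idris's subjective experience; Ezra can no longer hear it → meta-diegetic.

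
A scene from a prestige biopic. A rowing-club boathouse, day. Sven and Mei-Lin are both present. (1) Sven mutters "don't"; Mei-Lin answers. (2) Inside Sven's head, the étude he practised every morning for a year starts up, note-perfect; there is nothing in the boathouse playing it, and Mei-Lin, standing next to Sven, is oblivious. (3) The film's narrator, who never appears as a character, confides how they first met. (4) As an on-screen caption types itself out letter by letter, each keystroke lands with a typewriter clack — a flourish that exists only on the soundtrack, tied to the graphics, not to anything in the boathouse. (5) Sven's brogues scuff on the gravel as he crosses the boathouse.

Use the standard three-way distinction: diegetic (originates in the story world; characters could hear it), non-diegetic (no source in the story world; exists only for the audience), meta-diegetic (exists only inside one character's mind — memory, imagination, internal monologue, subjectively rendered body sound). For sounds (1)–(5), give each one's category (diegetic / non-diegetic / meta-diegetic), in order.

diegetic, meta-diegetic, non-diegetic, non-diegetic, diegetic

Sound (1): spoken by a character present in the story world, so diegetic.
(2) remembered music, private to Sven — Mei-Lin is oblivious because it isn't in the room → meta-diegetic.
(3) is non-diegetic: the narrator exists outside the story world, addressing only the audience.
Sound (4): the caption isn't part of the story world, so neither is the sound tied to it, so non-diegetic.
Sound (5): it's the physical sound of Sven moving in the space, so diegetic.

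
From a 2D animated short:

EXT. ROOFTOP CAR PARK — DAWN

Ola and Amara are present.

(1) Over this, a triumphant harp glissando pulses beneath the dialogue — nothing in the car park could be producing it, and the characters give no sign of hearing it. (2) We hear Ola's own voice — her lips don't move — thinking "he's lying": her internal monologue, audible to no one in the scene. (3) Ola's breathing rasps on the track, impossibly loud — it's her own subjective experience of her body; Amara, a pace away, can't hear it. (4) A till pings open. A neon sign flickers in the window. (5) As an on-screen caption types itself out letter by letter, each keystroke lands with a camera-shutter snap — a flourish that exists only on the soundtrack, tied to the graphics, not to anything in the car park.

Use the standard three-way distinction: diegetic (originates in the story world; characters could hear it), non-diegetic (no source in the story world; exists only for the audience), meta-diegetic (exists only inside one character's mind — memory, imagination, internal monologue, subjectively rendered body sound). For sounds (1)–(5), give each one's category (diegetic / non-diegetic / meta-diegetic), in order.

non-diegetic, meta-diegetic, meta-diegetic, diegetic, non-diegetic

Sound (1): nothing in the car park produces it and the characters don't hear it — pure soundtrack, so non-diegetic.
(2) internal monologue — inside Ola's mind, not spoken into the scene → meta-diegetic.
(3) point-of-audition from inside Ola's body; not a sound in the room → meta-diegetic.
(4) is diegetic: a till is a real object/event in the scene's world.
(5) it accompanies on-screen graphics, not anything inside the story world → non-diegetic.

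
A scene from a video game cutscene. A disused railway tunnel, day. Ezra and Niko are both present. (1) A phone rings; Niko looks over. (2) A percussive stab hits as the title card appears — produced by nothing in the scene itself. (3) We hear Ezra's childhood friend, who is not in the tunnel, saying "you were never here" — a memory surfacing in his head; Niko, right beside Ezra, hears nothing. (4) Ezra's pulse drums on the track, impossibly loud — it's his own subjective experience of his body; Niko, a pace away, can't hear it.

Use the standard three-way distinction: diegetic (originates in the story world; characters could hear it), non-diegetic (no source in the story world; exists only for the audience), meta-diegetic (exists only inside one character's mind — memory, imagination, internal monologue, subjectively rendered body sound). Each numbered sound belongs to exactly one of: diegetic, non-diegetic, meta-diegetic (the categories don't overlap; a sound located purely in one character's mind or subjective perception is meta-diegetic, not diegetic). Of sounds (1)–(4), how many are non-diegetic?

(1) is diegetic: an in-world source (a phone); characters could hear it.
Sound (2): nothing in the scene produces it; it's an accent added for the audience, so non-diegetic.
(3) a remembered line, private to Ezra — not present in the room, not audible to Niko → meta-diegetic.
Sound (4): a subjective body sound — Ezra's private perception, inaudible to Niko, so meta-diegetic.
So 1 of the 4 is non-diegetic: (2).

1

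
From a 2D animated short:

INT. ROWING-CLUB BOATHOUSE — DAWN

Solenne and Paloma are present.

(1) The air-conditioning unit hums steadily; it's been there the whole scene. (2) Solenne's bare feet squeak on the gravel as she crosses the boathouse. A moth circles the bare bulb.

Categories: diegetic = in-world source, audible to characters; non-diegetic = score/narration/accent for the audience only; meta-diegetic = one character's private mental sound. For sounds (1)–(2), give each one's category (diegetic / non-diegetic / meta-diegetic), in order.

Sound (1): it's the actual ambient sound of the location, so diegetic.
(2) a character's body making contact with the set — an in-world sound → diegetic.

diegetic, diegetic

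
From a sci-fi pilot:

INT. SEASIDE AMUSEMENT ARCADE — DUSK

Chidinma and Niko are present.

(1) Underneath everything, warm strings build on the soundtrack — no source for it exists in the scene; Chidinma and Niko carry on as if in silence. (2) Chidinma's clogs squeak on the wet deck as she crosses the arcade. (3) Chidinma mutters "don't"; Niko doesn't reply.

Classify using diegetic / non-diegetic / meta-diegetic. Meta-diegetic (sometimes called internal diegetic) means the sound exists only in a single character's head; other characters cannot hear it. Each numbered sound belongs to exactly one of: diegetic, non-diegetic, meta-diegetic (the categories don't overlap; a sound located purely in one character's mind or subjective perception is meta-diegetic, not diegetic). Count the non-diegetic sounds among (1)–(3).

Sound (1): nothing in the arcade produces it and the characters don't hear it — pure soundtrack, so non-diegetic.
(2) is diegetic: it's the physical sound of Chidinma moving in the space.
(3) is diegetic: on-screen dialogue — Chidinma speaks and Niko is there to hear.
So 1 of the 3 is non-diegetic: (1).

1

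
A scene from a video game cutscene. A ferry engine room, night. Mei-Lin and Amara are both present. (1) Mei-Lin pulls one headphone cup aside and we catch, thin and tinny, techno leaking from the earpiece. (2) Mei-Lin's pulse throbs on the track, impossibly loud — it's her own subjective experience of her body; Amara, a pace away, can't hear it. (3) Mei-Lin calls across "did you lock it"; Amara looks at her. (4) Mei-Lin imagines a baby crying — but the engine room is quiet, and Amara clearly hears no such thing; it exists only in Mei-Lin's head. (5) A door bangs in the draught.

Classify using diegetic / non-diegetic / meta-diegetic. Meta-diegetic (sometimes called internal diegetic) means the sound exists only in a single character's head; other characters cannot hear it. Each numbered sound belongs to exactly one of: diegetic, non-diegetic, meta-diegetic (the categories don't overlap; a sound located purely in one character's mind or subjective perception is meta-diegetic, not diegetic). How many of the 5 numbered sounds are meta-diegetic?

2

(1) is diegetic: it's leaking from a physical pair of headphones in the scene.
(2) it's Mei-Lin's internal bodily sensation rendered as sound; only Mei-Lin 'hears' it → meta-diegetic.
(3) on-screen dialogue — Mei-Lin speaks and Amara is there to hear → diegetic.
(4) the sound is imagined by Mei-Lin; nothing in the story world is producing it and Amara can't hear it → meta-diegetic.
(5) the sound comes from a door physically present in the location → diegetic.
Meta-diegetic: (2), (4) — that's 2.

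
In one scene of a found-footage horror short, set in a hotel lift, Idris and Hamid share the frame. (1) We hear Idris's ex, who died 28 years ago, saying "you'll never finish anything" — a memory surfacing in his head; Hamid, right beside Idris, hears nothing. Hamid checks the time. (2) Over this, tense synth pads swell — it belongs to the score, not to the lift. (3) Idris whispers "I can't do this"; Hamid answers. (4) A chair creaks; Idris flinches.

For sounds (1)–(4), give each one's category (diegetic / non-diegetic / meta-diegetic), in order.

Sound (1): a remembered line, private to Idris — not present in the room, not audible to Hamid, so meta-diegetic.
Sound (2): it has no source in the story world and no character can hear it — it's underscore, so non-diegetic.
(3) spoken by a character present in the story world → diegetic.
Sound (4): the sound comes from a chair physically present in the location, so diegetic.

meta-diegetic, non-diegetic, diegetic, diegetic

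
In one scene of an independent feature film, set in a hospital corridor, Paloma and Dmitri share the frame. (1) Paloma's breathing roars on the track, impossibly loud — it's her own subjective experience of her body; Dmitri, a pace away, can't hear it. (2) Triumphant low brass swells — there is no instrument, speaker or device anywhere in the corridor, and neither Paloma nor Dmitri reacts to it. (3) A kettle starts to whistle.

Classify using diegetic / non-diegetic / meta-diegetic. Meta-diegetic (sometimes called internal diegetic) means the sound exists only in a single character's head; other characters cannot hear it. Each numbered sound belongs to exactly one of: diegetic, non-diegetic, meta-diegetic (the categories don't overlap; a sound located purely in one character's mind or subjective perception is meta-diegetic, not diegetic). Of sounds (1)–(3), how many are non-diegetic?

1

Sound (1): a subjective body sound — Paloma's private perception, inaudible to Dmitri, so meta-diegetic.
(2) nothing in the corridor produces it and the characters don't hear it — pure soundtrack → non-diegetic.
(3) is diegetic: the sound comes from a kettle physically present in the location.
Non-diegetic: (2) — that's 1.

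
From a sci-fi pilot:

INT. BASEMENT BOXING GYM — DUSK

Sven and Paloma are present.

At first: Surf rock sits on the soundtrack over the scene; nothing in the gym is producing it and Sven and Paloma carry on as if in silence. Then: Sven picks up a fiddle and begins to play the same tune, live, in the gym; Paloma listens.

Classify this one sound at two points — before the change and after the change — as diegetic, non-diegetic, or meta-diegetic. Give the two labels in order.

non-diegetic, diegetic

Before the change: no in-world source exists and no character can hear it — underscore → non-diegetic.
After the change: a fiddle is now a real source in the story world and the characters hear it → diegetic.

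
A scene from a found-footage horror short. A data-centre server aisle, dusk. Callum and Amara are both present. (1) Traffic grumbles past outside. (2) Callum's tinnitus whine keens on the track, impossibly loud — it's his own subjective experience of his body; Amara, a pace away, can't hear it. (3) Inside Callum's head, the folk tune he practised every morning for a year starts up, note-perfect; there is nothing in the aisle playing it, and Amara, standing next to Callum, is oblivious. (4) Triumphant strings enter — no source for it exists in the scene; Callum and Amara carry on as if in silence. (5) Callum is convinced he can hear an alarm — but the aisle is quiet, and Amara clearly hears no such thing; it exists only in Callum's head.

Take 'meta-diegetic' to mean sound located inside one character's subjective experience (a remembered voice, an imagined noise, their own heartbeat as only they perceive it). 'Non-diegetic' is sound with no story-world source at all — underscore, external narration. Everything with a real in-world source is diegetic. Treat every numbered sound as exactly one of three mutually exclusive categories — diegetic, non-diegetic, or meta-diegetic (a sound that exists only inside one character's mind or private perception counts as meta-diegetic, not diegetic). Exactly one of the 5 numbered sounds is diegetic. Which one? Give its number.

1

(1) is diegetic: traffic is part of the location's real environment.
Sound (2): it's Callum's internal bodily sensation rendered as sound; only Callum 'hears' it, so meta-diegetic.
Sound (3): remembered music, private to Callum — Amara is oblivious because it isn't in the room, so meta-diegetic.
Sound (4): nothing in the aisle produces it and the characters don't hear it — pure soundtrack, so non-diegetic.
(5) Callum alone 'hears' it — an imagined sound, not present in the space → meta-diegetic.
Only (1) is diegetic.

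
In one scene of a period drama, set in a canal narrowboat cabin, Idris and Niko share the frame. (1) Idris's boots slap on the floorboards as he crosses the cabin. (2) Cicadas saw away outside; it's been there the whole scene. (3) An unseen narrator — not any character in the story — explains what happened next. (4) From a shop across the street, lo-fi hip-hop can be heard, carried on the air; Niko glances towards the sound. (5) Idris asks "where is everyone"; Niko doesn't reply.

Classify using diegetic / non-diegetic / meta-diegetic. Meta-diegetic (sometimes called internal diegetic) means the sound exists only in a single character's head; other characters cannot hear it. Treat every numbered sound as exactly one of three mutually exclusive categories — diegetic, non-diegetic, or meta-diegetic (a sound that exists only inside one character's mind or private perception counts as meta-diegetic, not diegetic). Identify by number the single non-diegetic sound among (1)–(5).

(1) is diegetic: a character's body making contact with the set — an in-world sound.
Sound (2): cicadas is part of the location's real environment, so diegetic.
Sound (3): external voice-over — not a character, not heard by anyone in the scene, so non-diegetic.
(4) is diegetic: the music has an off-screen but real-world source and a character hears it.
(5) spoken by a character present in the story world → diegetic.
Only (3) is non-diegetic.

3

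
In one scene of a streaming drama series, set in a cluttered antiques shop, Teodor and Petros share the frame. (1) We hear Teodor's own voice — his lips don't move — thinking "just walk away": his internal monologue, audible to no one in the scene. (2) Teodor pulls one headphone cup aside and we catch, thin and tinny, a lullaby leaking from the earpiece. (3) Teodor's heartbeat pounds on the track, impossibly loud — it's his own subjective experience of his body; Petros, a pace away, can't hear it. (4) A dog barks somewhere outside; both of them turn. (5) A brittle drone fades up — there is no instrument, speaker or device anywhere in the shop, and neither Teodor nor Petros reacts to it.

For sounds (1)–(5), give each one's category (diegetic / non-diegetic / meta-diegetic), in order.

Sound (1): internal monologue — inside Teodor's mind, not spoken into the scene, so meta-diegetic.
(2) the headphones are an on-screen source → diegetic.
(3) a subjective body sound — Teodor's private perception, inaudible to Petros → meta-diegetic.
(4) is diegetic: an in-world source (a dog); characters could hear it.
Sound (5): nothing in the shop produces it and the characters don't hear it — pure soundtrack, so non-diegetic.

meta-diegetic, diegetic, meta-diegetic, diegetic, non-diegetic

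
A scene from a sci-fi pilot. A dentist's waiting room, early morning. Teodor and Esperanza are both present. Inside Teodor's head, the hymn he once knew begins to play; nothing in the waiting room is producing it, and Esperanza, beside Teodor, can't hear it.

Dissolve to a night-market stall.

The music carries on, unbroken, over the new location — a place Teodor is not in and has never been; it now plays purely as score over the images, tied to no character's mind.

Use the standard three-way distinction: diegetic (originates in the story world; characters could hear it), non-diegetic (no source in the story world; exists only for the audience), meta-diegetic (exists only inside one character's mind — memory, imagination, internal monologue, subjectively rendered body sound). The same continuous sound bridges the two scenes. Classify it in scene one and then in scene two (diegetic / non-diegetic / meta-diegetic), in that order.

meta-diegetic, non-diegetic

Scene one: the music exists only inside Teodor's mind; Esperanza can't hear it → meta-diegetic.
Scene two: it's detached from Teodor entirely and plays over unrelated images with no in-world source — conventional underscore → non-diegetic.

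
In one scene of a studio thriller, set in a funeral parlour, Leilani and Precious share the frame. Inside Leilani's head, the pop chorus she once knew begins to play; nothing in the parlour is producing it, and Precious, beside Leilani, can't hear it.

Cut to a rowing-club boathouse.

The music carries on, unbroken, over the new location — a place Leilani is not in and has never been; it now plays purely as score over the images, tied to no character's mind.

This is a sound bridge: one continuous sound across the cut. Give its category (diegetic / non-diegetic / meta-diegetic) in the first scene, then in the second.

meta-diegetic, non-diegetic

Scene one: the music exists only inside Leilani's mind; Precious can't hear it → meta-diegetic.
Scene two: it's detached from Leilani entirely and plays over unrelated images with no in-world source — conventional underscore → non-diegetic.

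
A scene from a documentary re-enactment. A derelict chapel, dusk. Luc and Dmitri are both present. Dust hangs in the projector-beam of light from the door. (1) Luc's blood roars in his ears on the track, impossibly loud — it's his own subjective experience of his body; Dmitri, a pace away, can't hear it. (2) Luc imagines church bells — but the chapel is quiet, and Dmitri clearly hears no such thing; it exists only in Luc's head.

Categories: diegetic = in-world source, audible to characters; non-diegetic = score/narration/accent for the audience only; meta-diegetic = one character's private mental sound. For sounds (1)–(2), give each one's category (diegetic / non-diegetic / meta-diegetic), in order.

(1) a subjective body sound — Luc's private perception, inaudible to Dmitri → meta-diegetic.
Sound (2): the sound is imagined by Luc; nothing in the story world is producing it and Dmitri can't hear it, so meta-diegetic.

meta-diegetic, meta-diegetic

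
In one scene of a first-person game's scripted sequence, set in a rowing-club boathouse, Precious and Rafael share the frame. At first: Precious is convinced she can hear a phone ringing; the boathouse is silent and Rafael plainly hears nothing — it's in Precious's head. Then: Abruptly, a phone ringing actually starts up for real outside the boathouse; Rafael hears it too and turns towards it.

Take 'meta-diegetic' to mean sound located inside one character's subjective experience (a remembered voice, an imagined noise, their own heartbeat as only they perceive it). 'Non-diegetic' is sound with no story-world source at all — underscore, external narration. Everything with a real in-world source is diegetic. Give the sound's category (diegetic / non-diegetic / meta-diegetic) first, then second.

meta-diegetic, diegetic

First: only Precious 'hears' it — imagined, in her mind → meta-diegetic.
Second: now there's a real external source and Rafael hears it too — in the story world → diegetic.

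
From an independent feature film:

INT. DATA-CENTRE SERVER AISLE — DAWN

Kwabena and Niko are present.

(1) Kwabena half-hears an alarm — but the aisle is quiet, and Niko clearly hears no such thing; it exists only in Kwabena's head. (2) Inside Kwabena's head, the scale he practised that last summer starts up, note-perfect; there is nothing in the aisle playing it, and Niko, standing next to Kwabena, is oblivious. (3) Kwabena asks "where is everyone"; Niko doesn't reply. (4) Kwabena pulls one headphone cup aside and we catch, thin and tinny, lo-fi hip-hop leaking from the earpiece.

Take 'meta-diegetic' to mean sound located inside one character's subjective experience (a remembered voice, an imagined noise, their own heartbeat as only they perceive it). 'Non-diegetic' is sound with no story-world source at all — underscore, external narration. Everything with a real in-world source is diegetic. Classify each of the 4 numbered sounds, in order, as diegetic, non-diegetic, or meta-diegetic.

meta-diegetic, meta-diegetic, diegetic, diegetic

Sound (1): Kwabena alone 'hears' it — an imagined sound, not present in the space, so meta-diegetic.
(2) remembered music, private to Kwabena — Niko is oblivious because it isn't in the room → meta-diegetic.
(3) spoken by a character present in the story world → diegetic.
(4) is diegetic: it's leaking from a physical pair of headphones in the scene.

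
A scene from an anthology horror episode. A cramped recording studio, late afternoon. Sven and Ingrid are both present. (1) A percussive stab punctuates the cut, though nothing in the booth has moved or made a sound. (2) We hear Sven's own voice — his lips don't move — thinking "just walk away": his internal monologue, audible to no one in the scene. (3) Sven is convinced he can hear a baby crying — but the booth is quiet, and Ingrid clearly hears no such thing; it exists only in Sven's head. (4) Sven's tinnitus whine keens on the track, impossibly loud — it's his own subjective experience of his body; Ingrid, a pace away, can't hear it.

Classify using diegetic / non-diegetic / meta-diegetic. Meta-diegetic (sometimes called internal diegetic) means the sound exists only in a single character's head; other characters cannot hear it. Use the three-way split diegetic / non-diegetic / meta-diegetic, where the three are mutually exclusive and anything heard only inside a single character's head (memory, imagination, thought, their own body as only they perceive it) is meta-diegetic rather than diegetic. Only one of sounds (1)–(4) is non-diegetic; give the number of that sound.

(1) is non-diegetic: an editorial stinger — it belongs to the cut, not the story world.
(2) is meta-diegetic: internal monologue — inside Sven's mind, not spoken into the scene.
(3) subjective to Sven: the booth is silent and Ingrid hears nothing → meta-diegetic.
Sound (4): point-of-audition from inside Sven's body; not a sound in the room, so meta-diegetic.
Only (1) is non-diegetic.

1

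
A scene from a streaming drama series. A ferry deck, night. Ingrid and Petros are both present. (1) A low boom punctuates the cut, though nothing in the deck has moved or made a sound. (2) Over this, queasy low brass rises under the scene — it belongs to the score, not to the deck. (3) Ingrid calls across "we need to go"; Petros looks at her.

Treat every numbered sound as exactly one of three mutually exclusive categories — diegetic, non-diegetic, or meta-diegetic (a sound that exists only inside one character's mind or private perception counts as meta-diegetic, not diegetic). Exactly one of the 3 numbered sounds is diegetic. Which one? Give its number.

(1) an editorial stinger — it belongs to the cut, not the story world → non-diegetic.
(2) score with no on-screen or off-screen source; it exists for the audience alone → non-diegetic.
Sound (3): Ingrid is a character speaking aloud in the scene, so diegetic.
Only (3) is diegetic.

3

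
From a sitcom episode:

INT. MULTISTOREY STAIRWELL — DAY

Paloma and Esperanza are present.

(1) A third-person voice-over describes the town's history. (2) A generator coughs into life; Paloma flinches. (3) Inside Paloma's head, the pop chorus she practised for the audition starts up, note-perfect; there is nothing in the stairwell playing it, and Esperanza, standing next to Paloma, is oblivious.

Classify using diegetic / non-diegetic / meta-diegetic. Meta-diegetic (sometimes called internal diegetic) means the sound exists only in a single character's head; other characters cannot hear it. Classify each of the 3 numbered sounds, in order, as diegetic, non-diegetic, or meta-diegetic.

Sound (1): external voice-over — not a character, not heard by anyone in the scene, so non-diegetic.
(2) is diegetic: an in-world source (a generator); characters could hear it.
(3) it lives in Paloma's subjectivity, not in the stairwell → meta-diegetic.

non-diegetic, diegetic, meta-diegetic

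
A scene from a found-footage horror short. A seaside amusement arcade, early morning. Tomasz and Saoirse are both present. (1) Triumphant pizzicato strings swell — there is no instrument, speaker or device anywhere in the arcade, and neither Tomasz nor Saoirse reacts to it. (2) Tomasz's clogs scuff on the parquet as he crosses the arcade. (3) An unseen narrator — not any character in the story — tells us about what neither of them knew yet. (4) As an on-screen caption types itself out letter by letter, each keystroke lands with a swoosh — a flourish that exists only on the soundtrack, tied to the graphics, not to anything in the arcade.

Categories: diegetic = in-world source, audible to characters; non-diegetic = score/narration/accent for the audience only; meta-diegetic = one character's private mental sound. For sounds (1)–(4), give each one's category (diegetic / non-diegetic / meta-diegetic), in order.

non-diegetic, diegetic, non-diegetic, non-diegetic

(1) it has no source in the story world and no character can hear it — it's underscore → non-diegetic.
Sound (2): a character's body making contact with the set — an in-world sound, so diegetic.
(3) commentary laid over the scene from outside the fiction → non-diegetic.
(4) is non-diegetic: the caption isn't part of the story world, so neither is the sound tied to it.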